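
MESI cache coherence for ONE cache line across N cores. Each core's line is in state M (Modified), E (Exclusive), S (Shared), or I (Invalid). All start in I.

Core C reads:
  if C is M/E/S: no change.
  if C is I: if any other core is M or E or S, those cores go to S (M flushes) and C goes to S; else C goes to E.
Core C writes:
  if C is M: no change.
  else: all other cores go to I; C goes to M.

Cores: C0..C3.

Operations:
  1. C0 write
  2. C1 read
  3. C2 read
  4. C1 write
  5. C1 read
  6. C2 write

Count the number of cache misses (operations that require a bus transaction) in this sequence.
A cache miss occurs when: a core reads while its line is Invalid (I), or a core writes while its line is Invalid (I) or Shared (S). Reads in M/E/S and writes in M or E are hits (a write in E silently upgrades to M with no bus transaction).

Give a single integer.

Answer: 5

Derivation:
Op 1: C0 write [C0 write: invalidate none -> C0=M] -> [M,I,I,I] [MISS #1: write from I]
Op 2: C1 read [C1 read from I: others=['C0=M'] -> C1=S, others downsized to S] -> [S,S,I,I] [MISS #2: read from I]
Op 3: C2 read [C2 read from I: others=['C0=S', 'C1=S'] -> C2=S, others downsized to S] -> [S,S,S,I] [MISS #3: read from I]
Op 4: C1 write [C1 write: invalidate ['C0=S', 'C2=S'] -> C1=M] -> [I,M,I,I] [MISS #4: write from S]
Op 5: C1 read [C1 read: already in M, no change] -> [I,M,I,I] [hit: read from M]
Op 6: C2 write [C2 write: invalidate ['C1=M'] -> C2=M] -> [I,I,M,I] [MISS #5: write from I]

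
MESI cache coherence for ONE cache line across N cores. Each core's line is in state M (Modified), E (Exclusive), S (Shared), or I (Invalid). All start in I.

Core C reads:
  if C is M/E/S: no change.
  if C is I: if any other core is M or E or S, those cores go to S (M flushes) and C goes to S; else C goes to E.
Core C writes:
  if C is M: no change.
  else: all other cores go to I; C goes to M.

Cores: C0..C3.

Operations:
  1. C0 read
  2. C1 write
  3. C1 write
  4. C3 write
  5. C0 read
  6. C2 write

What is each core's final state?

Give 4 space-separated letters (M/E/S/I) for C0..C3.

Answer: I I M I

Derivation:
Op 1: C0 read [C0 read from I: no other sharers -> C0=E (exclusive)] -> [E,I,I,I]
Op 2: C1 write [C1 write: invalidate ['C0=E'] -> C1=M] -> [I,M,I,I]
Op 3: C1 write [C1 write: already M (modified), no change] -> [I,M,I,I]
Op 4: C3 write [C3 write: invalidate ['C1=M'] -> C3=M] -> [I,I,I,M]
Op 5: C0 read [C0 read from I: others=['C3=M'] -> C0=S, others downsized to S] -> [S,I,I,S]
Op 6: C2 write [C2 write: invalidate ['C0=S', 'C3=S'] -> C2=M] -> [I,I,M,I]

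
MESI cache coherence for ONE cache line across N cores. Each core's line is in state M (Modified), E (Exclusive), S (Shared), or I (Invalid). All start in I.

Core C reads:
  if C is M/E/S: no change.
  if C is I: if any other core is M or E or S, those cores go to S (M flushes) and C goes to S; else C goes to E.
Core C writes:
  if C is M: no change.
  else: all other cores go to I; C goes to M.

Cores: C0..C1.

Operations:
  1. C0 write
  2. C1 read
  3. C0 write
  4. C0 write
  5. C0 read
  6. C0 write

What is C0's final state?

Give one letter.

Answer: M

Derivation:
Op 1: C0 write [C0 write: invalidate none -> C0=M] -> [M,I]
Op 2: C1 read [C1 read from I: others=['C0=M'] -> C1=S, others downsized to S] -> [S,S]
Op 3: C0 write [C0 write: invalidate ['C1=S'] -> C0=M] -> [M,I]
Op 4: C0 write [C0 write: already M (modified), no change] -> [M,I]
Op 5: C0 read [C0 read: already in M, no change] -> [M,I]
Op 6: C0 write [C0 write: already M (modified), no change] -> [M,I]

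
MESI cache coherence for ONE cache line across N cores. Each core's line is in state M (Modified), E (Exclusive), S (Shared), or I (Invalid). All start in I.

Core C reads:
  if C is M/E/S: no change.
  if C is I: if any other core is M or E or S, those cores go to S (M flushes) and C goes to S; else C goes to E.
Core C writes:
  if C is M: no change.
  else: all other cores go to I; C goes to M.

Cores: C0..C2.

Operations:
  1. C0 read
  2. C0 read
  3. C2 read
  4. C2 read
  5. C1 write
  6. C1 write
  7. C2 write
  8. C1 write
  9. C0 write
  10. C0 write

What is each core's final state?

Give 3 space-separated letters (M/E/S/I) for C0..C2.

Answer: M I I

Derivation:
Op 1: C0 read [C0 read from I: no other sharers -> C0=E (exclusive)] -> [E,I,I]
Op 2: C0 read [C0 read: already in E, no change] -> [E,I,I]
Op 3: C2 read [C2 read from I: others=['C0=E'] -> C2=S, others downsized to S] -> [S,I,S]
Op 4: C2 read [C2 read: already in S, no change] -> [S,I,S]
Op 5: C1 write [C1 write: invalidate ['C0=S', 'C2=S'] -> C1=M] -> [I,M,I]
Op 6: C1 write [C1 write: already M (modified), no change] -> [I,M,I]
Op 7: C2 write [C2 write: invalidate ['C1=M'] -> C2=M] -> [I,I,M]
Op 8: C1 write [C1 write: invalidate ['C2=M'] -> C1=M] -> [I,M,I]
Op 9: C0 write [C0 write: invalidate ['C1=M'] -> C0=M] -> [M,I,I]
Op 10: C0 write [C0 write: already M (modified), no change] -> [M,I,I]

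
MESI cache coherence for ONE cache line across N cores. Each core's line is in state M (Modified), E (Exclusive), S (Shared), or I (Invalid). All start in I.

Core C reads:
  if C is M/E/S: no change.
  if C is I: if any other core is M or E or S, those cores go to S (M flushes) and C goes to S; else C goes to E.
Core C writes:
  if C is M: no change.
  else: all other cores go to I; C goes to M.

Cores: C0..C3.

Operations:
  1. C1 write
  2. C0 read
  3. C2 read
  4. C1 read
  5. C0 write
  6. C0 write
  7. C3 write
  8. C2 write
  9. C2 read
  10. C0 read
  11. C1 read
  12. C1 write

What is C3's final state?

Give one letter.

Answer: I

Derivation:
Op 1: C1 write [C1 write: invalidate none -> C1=M] -> [I,M,I,I]
Op 2: C0 read [C0 read from I: others=['C1=M'] -> C0=S, others downsized to S] -> [S,S,I,I]
Op 3: C2 read [C2 read from I: others=['C0=S', 'C1=S'] -> C2=S, others downsized to S] -> [S,S,S,I]
Op 4: C1 read [C1 read: already in S, no change] -> [S,S,S,I]
Op 5: C0 write [C0 write: invalidate ['C1=S', 'C2=S'] -> C0=M] -> [M,I,I,I]
Op 6: C0 write [C0 write: already M (modified), no change] -> [M,I,I,I]
Op 7: C3 write [C3 write: invalidate ['C0=M'] -> C3=M] -> [I,I,I,M]
Op 8: C2 write [C2 write: invalidate ['C3=M'] -> C2=M] -> [I,I,M,I]
Op 9: C2 read [C2 read: already in M, no change] -> [I,I,M,I]
Op 10: C0 read [C0 read from I: others=['C2=M'] -> C0=S, others downsized to S] -> [S,I,S,I]
Op 11: C1 read [C1 read from I: others=['C0=S', 'C2=S'] -> C1=S, others downsized to S] -> [S,S,S,I]
Op 12: C1 write [C1 write: invalidate ['C0=S', 'C2=S'] -> C1=M] -> [I,M,I,I]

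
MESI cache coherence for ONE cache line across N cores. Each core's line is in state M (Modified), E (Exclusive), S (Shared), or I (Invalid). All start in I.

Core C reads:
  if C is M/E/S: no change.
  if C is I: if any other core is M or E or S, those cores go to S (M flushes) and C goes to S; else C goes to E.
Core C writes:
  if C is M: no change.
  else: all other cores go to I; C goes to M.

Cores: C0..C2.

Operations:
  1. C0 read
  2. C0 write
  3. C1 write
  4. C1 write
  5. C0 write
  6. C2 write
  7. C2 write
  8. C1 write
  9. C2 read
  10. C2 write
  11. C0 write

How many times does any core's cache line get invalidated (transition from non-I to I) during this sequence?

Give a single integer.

Answer: 6

Derivation:
Op 1: C0 read [C0 read from I: no other sharers -> C0=E (exclusive)] -> [E,I,I] (invalidations this op: 0; running total: 0)
Op 2: C0 write [C0 write: invalidate none -> C0=M] -> [M,I,I] (invalidations this op: 0; running total: 0)
Op 3: C1 write [C1 write: invalidate ['C0=M'] -> C1=M] -> [I,M,I] (invalidations this op: 1; running total: 1)
Op 4: C1 write [C1 write: already M (modified), no change] -> [I,M,I] (invalidations this op: 0; running total: 1)
Op 5: C0 write [C0 write: invalidate ['C1=M'] -> C0=M] -> [M,I,I] (invalidations this op: 1; running total: 2)
Op 6: C2 write [C2 write: invalidate ['C0=M'] -> C2=M] -> [I,I,M] (invalidations this op: 1; running total: 3)
Op 7: C2 write [C2 write: already M (modified), no change] -> [I,I,M] (invalidations this op: 0; running total: 3)
Op 8: C1 write [C1 write: invalidate ['C2=M'] -> C1=M] -> [I,M,I] (invalidations this op: 1; running total: 4)
Op 9: C2 read [C2 read from I: others=['C1=M'] -> C2=S, others downsized to S] -> [I,S,S] (invalidations this op: 0; running total: 4)
Op 10: C2 write [C2 write: invalidate ['C1=S'] -> C2=M] -> [I,I,M] (invalidations this op: 1; running total: 5)
Op 11: C0 write [C0 write: invalidate ['C2=M'] -> C0=M] -> [M,I,I] (invalidations this op: 1; running total: 6)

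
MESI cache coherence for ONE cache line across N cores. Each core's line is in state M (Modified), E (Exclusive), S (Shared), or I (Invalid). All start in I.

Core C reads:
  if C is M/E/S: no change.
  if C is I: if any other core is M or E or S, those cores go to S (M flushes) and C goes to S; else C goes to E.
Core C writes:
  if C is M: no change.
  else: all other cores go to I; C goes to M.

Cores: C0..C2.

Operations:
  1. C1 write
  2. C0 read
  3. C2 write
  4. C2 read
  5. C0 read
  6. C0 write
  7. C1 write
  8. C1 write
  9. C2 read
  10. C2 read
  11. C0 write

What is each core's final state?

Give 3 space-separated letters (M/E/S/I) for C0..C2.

Answer: M I I

Derivation:
Op 1: C1 write [C1 write: invalidate none -> C1=M] -> [I,M,I]
Op 2: C0 read [C0 read from I: others=['C1=M'] -> C0=S, others downsized to S] -> [S,S,I]
Op 3: C2 write [C2 write: invalidate ['C0=S', 'C1=S'] -> C2=M] -> [I,I,M]
Op 4: C2 read [C2 read: already in M, no change] -> [I,I,M]
Op 5: C0 read [C0 read from I: others=['C2=M'] -> C0=S, others downsized to S] -> [S,I,S]
Op 6: C0 write [C0 write: invalidate ['C2=S'] -> C0=M] -> [M,I,I]
Op 7: C1 write [C1 write: invalidate ['C0=M'] -> C1=M] -> [I,M,I]
Op 8: C1 write [C1 write: already M (modified), no change] -> [I,M,I]
Op 9: C2 read [C2 read from I: others=['C1=M'] -> C2=S, others downsized to S] -> [I,S,S]
Op 10: C2 read [C2 read: already in S, no change] -> [I,S,S]
Op 11: C0 write [C0 write: invalidate ['C1=S', 'C2=S'] -> C0=M] -> [M,I,I]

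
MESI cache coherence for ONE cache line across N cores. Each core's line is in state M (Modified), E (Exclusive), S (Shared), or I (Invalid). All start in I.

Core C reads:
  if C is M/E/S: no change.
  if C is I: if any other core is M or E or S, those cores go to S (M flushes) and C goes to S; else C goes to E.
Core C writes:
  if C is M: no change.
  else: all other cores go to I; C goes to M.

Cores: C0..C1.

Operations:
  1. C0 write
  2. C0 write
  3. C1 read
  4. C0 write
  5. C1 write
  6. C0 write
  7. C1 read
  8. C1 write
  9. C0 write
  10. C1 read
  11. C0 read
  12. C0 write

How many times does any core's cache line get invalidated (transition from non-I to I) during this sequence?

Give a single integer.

Answer: 6

Derivation:
Op 1: C0 write [C0 write: invalidate none -> C0=M] -> [M,I] (invalidations this op: 0; running total: 0)
Op 2: C0 write [C0 write: already M (modified), no change] -> [M,I] (invalidations this op: 0; running total: 0)
Op 3: C1 read [C1 read from I: others=['C0=M'] -> C1=S, others downsized to S] -> [S,S] (invalidations this op: 0; running total: 0)
Op 4: C0 write [C0 write: invalidate ['C1=S'] -> C0=M] -> [M,I] (invalidations this op: 1; running total: 1)
Op 5: C1 write [C1 write: invalidate ['C0=M'] -> C1=M] -> [I,M] (invalidations this op: 1; running total: 2)
Op 6: C0 write [C0 write: invalidate ['C1=M'] -> C0=M] -> [M,I] (invalidations this op: 1; running total: 3)
Op 7: C1 read [C1 read from I: others=['C0=M'] -> C1=S, others downsized to S] -> [S,S] (invalidations this op: 0; running total: 3)
Op 8: C1 write [C1 write: invalidate ['C0=S'] -> C1=M] -> [I,M] (invalidations this op: 1; running total: 4)
Op 9: C0 write [C0 write: invalidate ['C1=M'] -> C0=M] -> [M,I] (invalidations this op: 1; running total: 5)
Op 10: C1 read [C1 read from I: others=['C0=M'] -> C1=S, others downsized to S] -> [S,S] (invalidations this op: 0; running total: 5)
Op 11: C0 read [C0 read: already in S, no change] -> [S,S] (invalidations this op: 0; running total: 5)
Op 12: C0 write [C0 write: invalidate ['C1=S'] -> C0=M] -> [M,I] (invalidations this op: 1; running total: 6)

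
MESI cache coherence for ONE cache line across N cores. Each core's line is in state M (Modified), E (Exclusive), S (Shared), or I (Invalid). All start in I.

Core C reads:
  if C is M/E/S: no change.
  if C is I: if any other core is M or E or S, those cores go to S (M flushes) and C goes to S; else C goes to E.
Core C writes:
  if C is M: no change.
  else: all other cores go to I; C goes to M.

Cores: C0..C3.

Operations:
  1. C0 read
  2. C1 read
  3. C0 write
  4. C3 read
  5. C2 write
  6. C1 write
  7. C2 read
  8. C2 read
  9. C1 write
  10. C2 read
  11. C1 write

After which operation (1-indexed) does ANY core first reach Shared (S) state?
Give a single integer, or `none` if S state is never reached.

Op 1: C0 read [C0 read from I: no other sharers -> C0=E (exclusive)] -> [E,I,I,I]
Op 2: C1 read [C1 read from I: others=['C0=E'] -> C1=S, others downsized to S] -> [S,S,I,I]
  -> First S state at op 2; remaining ops need not be traced.

Answer: 2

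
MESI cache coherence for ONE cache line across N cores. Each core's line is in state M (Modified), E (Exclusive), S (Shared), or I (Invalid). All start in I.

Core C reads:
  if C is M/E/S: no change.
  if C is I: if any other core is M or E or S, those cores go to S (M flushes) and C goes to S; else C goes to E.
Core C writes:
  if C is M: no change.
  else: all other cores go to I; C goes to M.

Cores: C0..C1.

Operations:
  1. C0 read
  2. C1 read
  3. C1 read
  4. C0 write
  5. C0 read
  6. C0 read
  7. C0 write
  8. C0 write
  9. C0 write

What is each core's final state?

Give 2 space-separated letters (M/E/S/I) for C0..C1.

Answer: M I

Derivation:
Op 1: C0 read [C0 read from I: no other sharers -> C0=E (exclusive)] -> [E,I]
Op 2: C1 read [C1 read from I: others=['C0=E'] -> C1=S, others downsized to S] -> [S,S]
Op 3: C1 read [C1 read: already in S, no change] -> [S,S]
Op 4: C0 write [C0 write: invalidate ['C1=S'] -> C0=M] -> [M,I]
Op 5: C0 read [C0 read: already in M, no change] -> [M,I]
Op 6: C0 read [C0 read: already in M, no change] -> [M,I]
Op 7: C0 write [C0 write: already M (modified), no change] -> [M,I]
Op 8: C0 write [C0 write: already M (modified), no change] -> [M,I]
Op 9: C0 write [C0 write: already M (modified), no change] -> [M,I]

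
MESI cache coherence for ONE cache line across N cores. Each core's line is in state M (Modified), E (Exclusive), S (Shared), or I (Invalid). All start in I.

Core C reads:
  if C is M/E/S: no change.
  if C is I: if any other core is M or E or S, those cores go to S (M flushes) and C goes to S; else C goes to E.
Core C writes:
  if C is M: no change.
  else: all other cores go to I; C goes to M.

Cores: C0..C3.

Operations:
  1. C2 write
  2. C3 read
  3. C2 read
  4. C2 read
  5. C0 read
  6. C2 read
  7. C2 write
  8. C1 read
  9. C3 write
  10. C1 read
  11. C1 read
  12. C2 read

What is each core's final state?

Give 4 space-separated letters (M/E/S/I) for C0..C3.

Answer: I S S S

Derivation:
Op 1: C2 write [C2 write: invalidate none -> C2=M] -> [I,I,M,I]
Op 2: C3 read [C3 read from I: others=['C2=M'] -> C3=S, others downsized to S] -> [I,I,S,S]
Op 3: C2 read [C2 read: already in S, no change] -> [I,I,S,S]
Op 4: C2 read [C2 read: already in S, no change] -> [I,I,S,S]
Op 5: C0 read [C0 read from I: others=['C2=S', 'C3=S'] -> C0=S, others downsized to S] -> [S,I,S,S]
Op 6: C2 read [C2 read: already in S, no change] -> [S,I,S,S]
Op 7: C2 write [C2 write: invalidate ['C0=S', 'C3=S'] -> C2=M] -> [I,I,M,I]
Op 8: C1 read [C1 read from I: others=['C2=M'] -> C1=S, others downsized to S] -> [I,S,S,I]
Op 9: C3 write [C3 write: invalidate ['C1=S', 'C2=S'] -> C3=M] -> [I,I,I,M]
Op 10: C1 read [C1 read from I: others=['C3=M'] -> C1=S, others downsized to S] -> [I,S,I,S]
Op 11: C1 read [C1 read: already in S, no change] -> [I,S,I,S]
Op 12: C2 read [C2 read from I: others=['C1=S', 'C3=S'] -> C2=S, others downsized to S] -> [I,S,S,S]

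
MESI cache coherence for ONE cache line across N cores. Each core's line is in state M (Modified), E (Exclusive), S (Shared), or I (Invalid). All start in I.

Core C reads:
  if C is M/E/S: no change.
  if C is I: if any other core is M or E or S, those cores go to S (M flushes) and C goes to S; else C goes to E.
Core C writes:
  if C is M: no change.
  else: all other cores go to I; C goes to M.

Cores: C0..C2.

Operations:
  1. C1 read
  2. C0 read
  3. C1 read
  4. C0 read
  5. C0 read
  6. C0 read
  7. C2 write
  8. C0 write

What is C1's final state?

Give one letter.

Op 1: C1 read [C1 read from I: no other sharers -> C1=E (exclusive)] -> [I,E,I]
Op 2: C0 read [C0 read from I: others=['C1=E'] -> C0=S, others downsized to S] -> [S,S,I]
Op 3: C1 read [C1 read: already in S, no change] -> [S,S,I]
Op 4: C0 read [C0 read: already in S, no change] -> [S,S,I]
Op 5: C0 read [C0 read: already in S, no change] -> [S,S,I]
Op 6: C0 read [C0 read: already in S, no change] -> [S,S,I]
Op 7: C2 write [C2 write: invalidate ['C0=S', 'C1=S'] -> C2=M] -> [I,I,M]
Op 8: C0 write [C0 write: invalidate ['C2=M'] -> C0=M] -> [M,I,I]

Answer: I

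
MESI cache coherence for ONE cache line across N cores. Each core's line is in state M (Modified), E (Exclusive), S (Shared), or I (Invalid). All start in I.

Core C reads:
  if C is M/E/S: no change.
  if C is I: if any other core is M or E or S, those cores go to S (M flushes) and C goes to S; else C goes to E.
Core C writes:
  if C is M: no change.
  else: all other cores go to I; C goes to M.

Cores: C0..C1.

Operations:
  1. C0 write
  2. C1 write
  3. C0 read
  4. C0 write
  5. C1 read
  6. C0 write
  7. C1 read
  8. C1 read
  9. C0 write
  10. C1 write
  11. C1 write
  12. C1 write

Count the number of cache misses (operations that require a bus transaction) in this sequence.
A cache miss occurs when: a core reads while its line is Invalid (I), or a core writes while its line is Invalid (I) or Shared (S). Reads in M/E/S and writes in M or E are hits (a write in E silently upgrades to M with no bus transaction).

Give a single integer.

Op 1: C0 write [C0 write: invalidate none -> C0=M] -> [M,I] [MISS #1: write from I]
Op 2: C1 write [C1 write: invalidate ['C0=M'] -> C1=M] -> [I,M] [MISS #2: write from I]
Op 3: C0 read [C0 read from I: others=['C1=M'] -> C0=S, others downsized to S] -> [S,S] [MISS #3: read from I]
Op 4: C0 write [C0 write: invalidate ['C1=S'] -> C0=M] -> [M,I] [MISS #4: write from S]
Op 5: C1 read [C1 read from I: others=['C0=M'] -> C1=S, others downsized to S] -> [S,S] [MISS #5: read from I]
Op 6: C0 write [C0 write: invalidate ['C1=S'] -> C0=M] -> [M,I] [MISS #6: write from S]
Op 7: C1 read [C1 read from I: others=['C0=M'] -> C1=S, others downsized to S] -> [S,S] [MISS #7: read from I]
Op 8: C1 read [C1 read: already in S, no change] -> [S,S] [hit: read from S]
Op 9: C0 write [C0 write: invalidate ['C1=S'] -> C0=M] -> [M,I] [MISS #8: write from S]
Op 10: C1 write [C1 write: invalidate ['C0=M'] -> C1=M] -> [I,M] [MISS #9: write from I]
Op 11: C1 write [C1 write: already M (modified), no change] -> [I,M] [hit: write from M]
Op 12: C1 write [C1 write: already M (modified), no change] -> [I,M] [hit: write from M]

Answer: 9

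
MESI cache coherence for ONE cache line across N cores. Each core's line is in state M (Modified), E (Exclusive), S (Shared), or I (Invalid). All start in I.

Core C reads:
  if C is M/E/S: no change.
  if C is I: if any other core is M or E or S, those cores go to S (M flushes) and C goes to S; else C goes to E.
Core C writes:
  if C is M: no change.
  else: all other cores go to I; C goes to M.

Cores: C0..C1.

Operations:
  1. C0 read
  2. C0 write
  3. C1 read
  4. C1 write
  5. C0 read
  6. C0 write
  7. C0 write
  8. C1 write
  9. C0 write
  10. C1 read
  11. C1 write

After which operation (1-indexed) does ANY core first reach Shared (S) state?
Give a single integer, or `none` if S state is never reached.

Op 1: C0 read [C0 read from I: no other sharers -> C0=E (exclusive)] -> [E,I]
Op 2: C0 write [C0 write: invalidate none -> C0=M] -> [M,I]
Op 3: C1 read [C1 read from I: others=['C0=M'] -> C1=S, others downsized to S] -> [S,S]
  -> First S state at op 3; remaining ops need not be traced.

Answer: 3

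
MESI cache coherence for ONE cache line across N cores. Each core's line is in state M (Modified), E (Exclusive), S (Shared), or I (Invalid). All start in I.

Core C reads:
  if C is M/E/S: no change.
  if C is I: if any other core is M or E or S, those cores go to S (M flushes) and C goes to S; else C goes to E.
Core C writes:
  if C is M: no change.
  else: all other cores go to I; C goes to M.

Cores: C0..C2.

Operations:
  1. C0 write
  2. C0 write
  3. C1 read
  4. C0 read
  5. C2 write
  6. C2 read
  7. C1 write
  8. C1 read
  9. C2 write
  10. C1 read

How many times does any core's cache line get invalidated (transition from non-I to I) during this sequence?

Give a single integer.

Answer: 4

Derivation:
Op 1: C0 write [C0 write: invalidate none -> C0=M] -> [M,I,I] (invalidations this op: 0; running total: 0)
Op 2: C0 write [C0 write: already M (modified), no change] -> [M,I,I] (invalidations this op: 0; running total: 0)
Op 3: C1 read [C1 read from I: others=['C0=M'] -> C1=S, others downsized to S] -> [S,S,I] (invalidations this op: 0; running total: 0)
Op 4: C0 read [C0 read: already in S, no change] -> [S,S,I] (invalidations this op: 0; running total: 0)
Op 5: C2 write [C2 write: invalidate ['C0=S', 'C1=S'] -> C2=M] -> [I,I,M] (invalidations this op: 2; running total: 2)
Op 6: C2 read [C2 read: already in M, no change] -> [I,I,M] (invalidations this op: 0; running total: 2)
Op 7: C1 write [C1 write: invalidate ['C2=M'] -> C1=M] -> [I,M,I] (invalidations this op: 1; running total: 3)
Op 8: C1 read [C1 read: already in M, no change] -> [I,M,I] (invalidations this op: 0; running total: 3)
Op 9: C2 write [C2 write: invalidate ['C1=M'] -> C2=M] -> [I,I,M] (invalidations this op: 1; running total: 4)
Op 10: C1 read [C1 read from I: others=['C2=M'] -> C1=S, others downsized to S] -> [I,S,S] (invalidations this op: 0; running total: 4)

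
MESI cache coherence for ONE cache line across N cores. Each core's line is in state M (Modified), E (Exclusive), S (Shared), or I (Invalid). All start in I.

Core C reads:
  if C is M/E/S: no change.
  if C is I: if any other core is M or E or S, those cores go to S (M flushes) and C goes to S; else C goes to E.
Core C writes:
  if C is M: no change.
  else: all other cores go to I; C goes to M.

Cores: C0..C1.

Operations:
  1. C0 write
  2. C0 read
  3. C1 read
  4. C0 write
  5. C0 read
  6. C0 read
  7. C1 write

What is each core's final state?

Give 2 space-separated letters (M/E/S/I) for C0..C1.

Op 1: C0 write [C0 write: invalidate none -> C0=M] -> [M,I]
Op 2: C0 read [C0 read: already in M, no change] -> [M,I]
Op 3: C1 read [C1 read from I: others=['C0=M'] -> C1=S, others downsized to S] -> [S,S]
Op 4: C0 write [C0 write: invalidate ['C1=S'] -> C0=M] -> [M,I]
Op 5: C0 read [C0 read: already in M, no change] -> [M,I]
Op 6: C0 read [C0 read: already in M, no change] -> [M,I]
Op 7: C1 write [C1 write: invalidate ['C0=M'] -> C1=M] -> [I,M]

Answer: I M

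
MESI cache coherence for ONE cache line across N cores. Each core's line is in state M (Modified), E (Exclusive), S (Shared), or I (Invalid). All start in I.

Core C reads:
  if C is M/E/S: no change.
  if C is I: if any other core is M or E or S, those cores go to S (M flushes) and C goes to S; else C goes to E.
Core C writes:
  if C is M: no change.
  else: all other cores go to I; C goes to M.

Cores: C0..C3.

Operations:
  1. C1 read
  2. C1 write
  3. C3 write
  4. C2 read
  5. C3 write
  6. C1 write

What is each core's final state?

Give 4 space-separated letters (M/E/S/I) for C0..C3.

Answer: I M I I

Derivation:
Op 1: C1 read [C1 read from I: no other sharers -> C1=E (exclusive)] -> [I,E,I,I]
Op 2: C1 write [C1 write: invalidate none -> C1=M] -> [I,M,I,I]
Op 3: C3 write [C3 write: invalidate ['C1=M'] -> C3=M] -> [I,I,I,M]
Op 4: C2 read [C2 read from I: others=['C3=M'] -> C2=S, others downsized to S] -> [I,I,S,S]
Op 5: C3 write [C3 write: invalidate ['C2=S'] -> C3=M] -> [I,I,I,M]
Op 6: C1 write [C1 write: invalidate ['C3=M'] -> C1=M] -> [I,M,I,I]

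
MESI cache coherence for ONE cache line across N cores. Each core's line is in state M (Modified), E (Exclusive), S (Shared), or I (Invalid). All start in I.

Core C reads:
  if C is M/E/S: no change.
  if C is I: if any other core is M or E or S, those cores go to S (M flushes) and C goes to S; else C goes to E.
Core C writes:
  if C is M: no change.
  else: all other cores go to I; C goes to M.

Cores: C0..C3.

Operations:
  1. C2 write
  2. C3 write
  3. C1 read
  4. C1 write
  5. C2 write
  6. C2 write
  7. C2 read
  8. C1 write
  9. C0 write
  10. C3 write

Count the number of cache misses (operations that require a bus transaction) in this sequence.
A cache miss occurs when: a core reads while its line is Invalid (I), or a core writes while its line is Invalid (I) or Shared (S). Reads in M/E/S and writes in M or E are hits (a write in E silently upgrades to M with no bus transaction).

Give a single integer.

Op 1: C2 write [C2 write: invalidate none -> C2=M] -> [I,I,M,I] [MISS #1: write from I]
Op 2: C3 write [C3 write: invalidate ['C2=M'] -> C3=M] -> [I,I,I,M] [MISS #2: write from I]
Op 3: C1 read [C1 read from I: others=['C3=M'] -> C1=S, others downsized to S] -> [I,S,I,S] [MISS #3: read from I]
Op 4: C1 write [C1 write: invalidate ['C3=S'] -> C1=M] -> [I,M,I,I] [MISS #4: write from S]
Op 5: C2 write [C2 write: invalidate ['C1=M'] -> C2=M] -> [I,I,M,I] [MISS #5: write from I]
Op 6: C2 write [C2 write: already M (modified), no change] -> [I,I,M,I] [hit: write from M]
Op 7: C2 read [C2 read: already in M, no change] -> [I,I,M,I] [hit: read from M]
Op 8: C1 write [C1 write: invalidate ['C2=M'] -> C1=M] -> [I,M,I,I] [MISS #6: write from I]
Op 9: C0 write [C0 write: invalidate ['C1=M'] -> C0=M] -> [M,I,I,I] [MISS #7: write from I]
Op 10: C3 write [C3 write: invalidate ['C0=M'] -> C3=M] -> [I,I,I,M] [MISS #8: write from I]

Answer: 8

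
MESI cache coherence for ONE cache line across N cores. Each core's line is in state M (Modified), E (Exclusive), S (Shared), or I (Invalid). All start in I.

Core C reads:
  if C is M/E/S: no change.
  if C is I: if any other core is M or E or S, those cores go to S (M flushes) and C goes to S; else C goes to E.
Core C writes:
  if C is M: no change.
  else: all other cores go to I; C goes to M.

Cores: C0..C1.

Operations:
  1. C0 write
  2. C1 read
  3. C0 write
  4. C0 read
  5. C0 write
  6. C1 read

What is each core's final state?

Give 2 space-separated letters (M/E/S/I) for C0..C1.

Op 1: C0 write [C0 write: invalidate none -> C0=M] -> [M,I]
Op 2: C1 read [C1 read from I: others=['C0=M'] -> C1=S, others downsized to S] -> [S,S]
Op 3: C0 write [C0 write: invalidate ['C1=S'] -> C0=M] -> [M,I]
Op 4: C0 read [C0 read: already in M, no change] -> [M,I]
Op 5: C0 write [C0 write: already M (modified), no change] -> [M,I]
Op 6: C1 read [C1 read from I: others=['C0=M'] -> C1=S, others downsized to S] -> [S,S]

Answer: S S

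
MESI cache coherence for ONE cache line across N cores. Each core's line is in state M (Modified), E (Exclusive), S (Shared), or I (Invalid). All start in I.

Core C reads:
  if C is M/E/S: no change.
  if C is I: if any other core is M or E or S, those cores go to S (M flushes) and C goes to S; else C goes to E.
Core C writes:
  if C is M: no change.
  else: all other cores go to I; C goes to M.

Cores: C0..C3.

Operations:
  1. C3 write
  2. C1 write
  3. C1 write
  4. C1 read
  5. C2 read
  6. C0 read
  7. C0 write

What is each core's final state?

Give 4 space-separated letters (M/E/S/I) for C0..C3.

Answer: M I I I

Derivation:
Op 1: C3 write [C3 write: invalidate none -> C3=M] -> [I,I,I,M]
Op 2: C1 write [C1 write: invalidate ['C3=M'] -> C1=M] -> [I,M,I,I]
Op 3: C1 write [C1 write: already M (modified), no change] -> [I,M,I,I]
Op 4: C1 read [C1 read: already in M, no change] -> [I,M,I,I]
Op 5: C2 read [C2 read from I: others=['C1=M'] -> C2=S, others downsized to S] -> [I,S,S,I]
Op 6: C0 read [C0 read from I: others=['C1=S', 'C2=S'] -> C0=S, others downsized to S] -> [S,S,S,I]
Op 7: C0 write [C0 write: invalidate ['C1=S', 'C2=S'] -> C0=M] -> [M,I,I,I]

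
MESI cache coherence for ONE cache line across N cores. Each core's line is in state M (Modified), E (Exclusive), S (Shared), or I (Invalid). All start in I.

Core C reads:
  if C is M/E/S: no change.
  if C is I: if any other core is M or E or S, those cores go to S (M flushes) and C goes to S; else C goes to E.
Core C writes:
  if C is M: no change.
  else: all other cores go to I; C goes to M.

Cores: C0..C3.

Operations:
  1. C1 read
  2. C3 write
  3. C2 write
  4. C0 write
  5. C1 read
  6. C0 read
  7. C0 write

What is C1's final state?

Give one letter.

Answer: I

Derivation:
Op 1: C1 read [C1 read from I: no other sharers -> C1=E (exclusive)] -> [I,E,I,I]
Op 2: C3 write [C3 write: invalidate ['C1=E'] -> C3=M] -> [I,I,I,M]
Op 3: C2 write [C2 write: invalidate ['C3=M'] -> C2=M] -> [I,I,M,I]
Op 4: C0 write [C0 write: invalidate ['C2=M'] -> C0=M] -> [M,I,I,I]
Op 5: C1 read [C1 read from I: others=['C0=M'] -> C1=S, others downsized to S] -> [S,S,I,I]
Op 6: C0 read [C0 read: already in S, no change] -> [S,S,I,I]
Op 7: C0 write [C0 write: invalidate ['C1=S'] -> C0=M] -> [M,I,I,I]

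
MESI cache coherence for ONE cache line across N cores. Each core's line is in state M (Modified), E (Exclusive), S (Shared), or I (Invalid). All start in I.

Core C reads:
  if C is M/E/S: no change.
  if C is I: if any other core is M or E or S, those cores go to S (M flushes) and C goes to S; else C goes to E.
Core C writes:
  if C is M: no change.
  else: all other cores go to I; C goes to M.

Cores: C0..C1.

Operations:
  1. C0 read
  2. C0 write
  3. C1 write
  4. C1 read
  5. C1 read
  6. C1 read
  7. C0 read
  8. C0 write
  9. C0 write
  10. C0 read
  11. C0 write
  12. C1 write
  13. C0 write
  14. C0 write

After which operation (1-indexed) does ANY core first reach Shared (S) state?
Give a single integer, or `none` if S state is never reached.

Answer: 7

Derivation:
Op 1: C0 read [C0 read from I: no other sharers -> C0=E (exclusive)] -> [E,I]
Op 2: C0 write [C0 write: invalidate none -> C0=M] -> [M,I]
Op 3: C1 write [C1 write: invalidate ['C0=M'] -> C1=M] -> [I,M]
Op 4: C1 read [C1 read: already in M, no change] -> [I,M]
Op 5: C1 read [C1 read: already in M, no change] -> [I,M]
Op 6: C1 read [C1 read: already in M, no change] -> [I,M]
Op 7: C0 read [C0 read from I: others=['C1=M'] -> C0=S, others downsized to S] -> [S,S]
  -> First S state at op 7; remaining ops need not be traced.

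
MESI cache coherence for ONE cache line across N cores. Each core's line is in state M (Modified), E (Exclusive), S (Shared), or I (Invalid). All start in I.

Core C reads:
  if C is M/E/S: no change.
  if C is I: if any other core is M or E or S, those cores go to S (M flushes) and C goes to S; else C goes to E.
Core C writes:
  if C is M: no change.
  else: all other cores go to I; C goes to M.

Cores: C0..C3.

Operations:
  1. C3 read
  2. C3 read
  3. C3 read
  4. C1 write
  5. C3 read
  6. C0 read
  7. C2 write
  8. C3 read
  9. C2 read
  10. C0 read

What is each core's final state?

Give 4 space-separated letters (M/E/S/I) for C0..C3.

Answer: S I S S

Derivation:
Op 1: C3 read [C3 read from I: no other sharers -> C3=E (exclusive)] -> [I,I,I,E]
Op 2: C3 read [C3 read: already in E, no change] -> [I,I,I,E]
Op 3: C3 read [C3 read: already in E, no change] -> [I,I,I,E]
Op 4: C1 write [C1 write: invalidate ['C3=E'] -> C1=M] -> [I,M,I,I]
Op 5: C3 read [C3 read from I: others=['C1=M'] -> C3=S, others downsized to S] -> [I,S,I,S]
Op 6: C0 read [C0 read from I: others=['C1=S', 'C3=S'] -> C0=S, others downsized to S] -> [S,S,I,S]
Op 7: C2 write [C2 write: invalidate ['C0=S', 'C1=S', 'C3=S'] -> C2=M] -> [I,I,M,I]
Op 8: C3 read [C3 read from I: others=['C2=M'] -> C3=S, others downsized to S] -> [I,I,S,S]
Op 9: C2 read [C2 read: already in S, no change] -> [I,I,S,S]
Op 10: C0 read [C0 read from I: others=['C2=S', 'C3=S'] -> C0=S, others downsized to S] -> [S,I,S,S]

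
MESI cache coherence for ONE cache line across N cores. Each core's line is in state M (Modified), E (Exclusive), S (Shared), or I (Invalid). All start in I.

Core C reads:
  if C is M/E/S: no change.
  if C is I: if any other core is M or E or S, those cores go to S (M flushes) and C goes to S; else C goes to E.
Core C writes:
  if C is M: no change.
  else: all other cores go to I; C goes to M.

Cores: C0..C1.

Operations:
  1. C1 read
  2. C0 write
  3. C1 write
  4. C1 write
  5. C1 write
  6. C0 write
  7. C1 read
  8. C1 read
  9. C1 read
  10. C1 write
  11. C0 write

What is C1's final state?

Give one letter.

Answer: I

Derivation:
Op 1: C1 read [C1 read from I: no other sharers -> C1=E (exclusive)] -> [I,E]
Op 2: C0 write [C0 write: invalidate ['C1=E'] -> C0=M] -> [M,I]
Op 3: C1 write [C1 write: invalidate ['C0=M'] -> C1=M] -> [I,M]
Op 4: C1 write [C1 write: already M (modified), no change] -> [I,M]
Op 5: C1 write [C1 write: already M (modified), no change] -> [I,M]
Op 6: C0 write [C0 write: invalidate ['C1=M'] -> C0=M] -> [M,I]
Op 7: C1 read [C1 read from I: others=['C0=M'] -> C1=S, others downsized to S] -> [S,S]
Op 8: C1 read [C1 read: already in S, no change] -> [S,S]
Op 9: C1 read [C1 read: already in S, no change] -> [S,S]
Op 10: C1 write [C1 write: invalidate ['C0=S'] -> C1=M] -> [I,M]
Op 11: C0 write [C0 write: invalidate ['C1=M'] -> C0=M] -> [M,I]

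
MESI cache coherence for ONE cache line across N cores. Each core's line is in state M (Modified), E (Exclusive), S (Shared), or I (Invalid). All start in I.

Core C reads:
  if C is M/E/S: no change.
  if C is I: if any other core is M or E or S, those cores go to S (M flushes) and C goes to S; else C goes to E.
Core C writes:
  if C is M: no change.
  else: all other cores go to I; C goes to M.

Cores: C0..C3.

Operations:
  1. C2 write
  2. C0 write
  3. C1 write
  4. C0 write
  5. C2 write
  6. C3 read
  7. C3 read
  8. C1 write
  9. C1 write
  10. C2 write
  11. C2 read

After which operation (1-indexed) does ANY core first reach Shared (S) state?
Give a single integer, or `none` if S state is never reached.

Answer: 6

Derivation:
Op 1: C2 write [C2 write: invalidate none -> C2=M] -> [I,I,M,I]
Op 2: C0 write [C0 write: invalidate ['C2=M'] -> C0=M] -> [M,I,I,I]
Op 3: C1 write [C1 write: invalidate ['C0=M'] -> C1=M] -> [I,M,I,I]
Op 4: C0 write [C0 write: invalidate ['C1=M'] -> C0=M] -> [M,I,I,I]
Op 5: C2 write [C2 write: invalidate ['C0=M'] -> C2=M] -> [I,I,M,I]
Op 6: C3 read [C3 read from I: others=['C2=M'] -> C3=S, others downsized to S] -> [I,I,S,S]
  -> First S state at op 6; remaining ops need not be traced.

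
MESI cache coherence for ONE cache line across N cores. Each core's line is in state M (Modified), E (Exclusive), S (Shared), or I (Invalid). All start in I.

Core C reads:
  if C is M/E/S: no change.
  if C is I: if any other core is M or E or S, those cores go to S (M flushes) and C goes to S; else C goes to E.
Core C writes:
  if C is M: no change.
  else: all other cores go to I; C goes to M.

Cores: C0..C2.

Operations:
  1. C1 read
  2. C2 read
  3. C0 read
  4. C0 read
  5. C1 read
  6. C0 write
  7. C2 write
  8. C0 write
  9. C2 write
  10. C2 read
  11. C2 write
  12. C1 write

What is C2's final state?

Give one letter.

Answer: I

Derivation:
Op 1: C1 read [C1 read from I: no other sharers -> C1=E (exclusive)] -> [I,E,I]
Op 2: C2 read [C2 read from I: others=['C1=E'] -> C2=S, others downsized to S] -> [I,S,S]
Op 3: C0 read [C0 read from I: others=['C1=S', 'C2=S'] -> C0=S, others downsized to S] -> [S,S,S]
Op 4: C0 read [C0 read: already in S, no change] -> [S,S,S]
Op 5: C1 read [C1 read: already in S, no change] -> [S,S,S]
Op 6: C0 write [C0 write: invalidate ['C1=S', 'C2=S'] -> C0=M] -> [M,I,I]
Op 7: C2 write [C2 write: invalidate ['C0=M'] -> C2=M] -> [I,I,M]
Op 8: C0 write [C0 write: invalidate ['C2=M'] -> C0=M] -> [M,I,I]
Op 9: C2 write [C2 write: invalidate ['C0=M'] -> C2=M] -> [I,I,M]
Op 10: C2 read [C2 read: already in M, no change] -> [I,I,M]
Op 11: C2 write [C2 write: already M (modified), no change] -> [I,I,M]
Op 12: C1 write [C1 write: invalidate ['C2=M'] -> C1=M] -> [I,M,I]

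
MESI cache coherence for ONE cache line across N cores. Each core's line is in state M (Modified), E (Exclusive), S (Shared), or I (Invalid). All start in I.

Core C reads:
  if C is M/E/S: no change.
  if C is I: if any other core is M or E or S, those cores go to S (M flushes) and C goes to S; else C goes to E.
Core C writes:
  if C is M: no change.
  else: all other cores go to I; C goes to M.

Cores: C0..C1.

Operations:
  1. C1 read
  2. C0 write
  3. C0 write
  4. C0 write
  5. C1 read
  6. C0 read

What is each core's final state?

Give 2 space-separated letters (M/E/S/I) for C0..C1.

Answer: S S

Derivation:
Op 1: C1 read [C1 read from I: no other sharers -> C1=E (exclusive)] -> [I,E]
Op 2: C0 write [C0 write: invalidate ['C1=E'] -> C0=M] -> [M,I]
Op 3: C0 write [C0 write: already M (modified), no change] -> [M,I]
Op 4: C0 write [C0 write: already M (modified), no change] -> [M,I]
Op 5: C1 read [C1 read from I: others=['C0=M'] -> C1=S, others downsized to S] -> [S,S]
Op 6: C0 read [C0 read: already in S, no change] -> [S,S]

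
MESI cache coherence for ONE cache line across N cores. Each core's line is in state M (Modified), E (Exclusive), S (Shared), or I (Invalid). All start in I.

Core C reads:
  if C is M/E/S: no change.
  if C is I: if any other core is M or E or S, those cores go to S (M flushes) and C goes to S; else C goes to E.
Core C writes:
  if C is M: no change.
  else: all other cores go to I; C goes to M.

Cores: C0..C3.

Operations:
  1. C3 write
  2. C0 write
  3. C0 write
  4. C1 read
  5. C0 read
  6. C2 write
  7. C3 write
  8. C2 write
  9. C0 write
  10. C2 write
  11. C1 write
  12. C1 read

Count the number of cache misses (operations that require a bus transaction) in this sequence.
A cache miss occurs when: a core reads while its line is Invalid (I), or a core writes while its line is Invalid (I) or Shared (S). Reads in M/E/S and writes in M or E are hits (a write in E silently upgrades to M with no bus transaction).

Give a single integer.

Answer: 9

Derivation:
Op 1: C3 write [C3 write: invalidate none -> C3=M] -> [I,I,I,M] [MISS #1: write from I]
Op 2: C0 write [C0 write: invalidate ['C3=M'] -> C0=M] -> [M,I,I,I] [MISS #2: write from I]
Op 3: C0 write [C0 write: already M (modified), no change] -> [M,I,I,I] [hit: write from M]
Op 4: C1 read [C1 read from I: others=['C0=M'] -> C1=S, others downsized to S] -> [S,S,I,I] [MISS #3: read from I]
Op 5: C0 read [C0 read: already in S, no change] -> [S,S,I,I] [hit: read from S]
Op 6: C2 write [C2 write: invalidate ['C0=S', 'C1=S'] -> C2=M] -> [I,I,M,I] [MISS #4: write from I]
Op 7: C3 write [C3 write: invalidate ['C2=M'] -> C3=M] -> [I,I,I,M] [MISS #5: write from I]
Op 8: C2 write [C2 write: invalidate ['C3=M'] -> C2=M] -> [I,I,M,I] [MISS #6: write from I]
Op 9: C0 write [C0 write: invalidate ['C2=M'] -> C0=M] -> [M,I,I,I] [MISS #7: write from I]
Op 10: C2 write [C2 write: invalidate ['C0=M'] -> C2=M] -> [I,I,M,I] [MISS #8: write from I]
Op 11: C1 write [C1 write: invalidate ['C2=M'] -> C1=M] -> [I,M,I,I] [MISS #9: write from I]
Op 12: C1 read [C1 read: already in M, no change] -> [I,M,I,I] [hit: read from M]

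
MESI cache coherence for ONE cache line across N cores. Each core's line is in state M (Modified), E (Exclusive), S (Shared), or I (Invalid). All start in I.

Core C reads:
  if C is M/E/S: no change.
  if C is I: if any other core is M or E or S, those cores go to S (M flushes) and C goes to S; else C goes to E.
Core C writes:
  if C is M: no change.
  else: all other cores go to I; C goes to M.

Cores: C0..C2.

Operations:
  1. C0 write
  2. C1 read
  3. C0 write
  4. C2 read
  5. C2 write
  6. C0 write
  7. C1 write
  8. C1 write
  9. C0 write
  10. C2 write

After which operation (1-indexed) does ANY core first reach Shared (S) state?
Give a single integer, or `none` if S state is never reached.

Answer: 2

Derivation:
Op 1: C0 write [C0 write: invalidate none -> C0=M] -> [M,I,I]
Op 2: C1 read [C1 read from I: others=['C0=M'] -> C1=S, others downsized to S] -> [S,S,I]
  -> First S state at op 2; remaining ops need not be traced.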